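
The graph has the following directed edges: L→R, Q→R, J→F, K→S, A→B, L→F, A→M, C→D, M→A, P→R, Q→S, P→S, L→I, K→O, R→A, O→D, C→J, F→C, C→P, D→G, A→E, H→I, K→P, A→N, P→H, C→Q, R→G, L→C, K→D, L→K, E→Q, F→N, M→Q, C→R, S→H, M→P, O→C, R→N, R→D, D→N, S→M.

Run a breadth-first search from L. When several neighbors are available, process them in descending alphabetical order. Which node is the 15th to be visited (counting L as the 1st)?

J

Visit L; enqueue R, K, I, F, C → queue [R, K, I, F, C]
Visit R; enqueue N, G, D, A → queue [K, I, F, C, N, G, D, A]
Visit K; enqueue S, P, O → queue [I, F, C, N, G, D, A, S, P, O]
Visit I → queue [F, C, N, G, D, A, S, P, O]
Visit F → queue [C, N, G, D, A, S, P, O]
Visit C; enqueue Q, J → queue [N, G, D, A, S, P, O, Q, J]
Visit N → queue [G, D, A, S, P, O, Q, J]
Visit G → queue [D, A, S, P, O, Q, J]
Visit D → queue [A, S, P, O, Q, J]
Visit A; enqueue M, E, B → queue [S, P, O, Q, J, M, E, B]
Visit S; enqueue H → queue [P, O, Q, J, M, E, B, H]
Visit P → queue [O, Q, J, M, E, B, H]
Visit O → queue [Q, J, M, E, B, H]
Visit Q → queue [J, M, E, B, H]
Visit J → queue [M, E, B, H]
Visit M → queue [E, B, H]
Visit E → queue [B, H]
Visit B → queue [H]
Visit H → queue []

Visit order: L, R, K, I, F, C, N, G, D, A, S, P, O, Q, J, M, E, B, H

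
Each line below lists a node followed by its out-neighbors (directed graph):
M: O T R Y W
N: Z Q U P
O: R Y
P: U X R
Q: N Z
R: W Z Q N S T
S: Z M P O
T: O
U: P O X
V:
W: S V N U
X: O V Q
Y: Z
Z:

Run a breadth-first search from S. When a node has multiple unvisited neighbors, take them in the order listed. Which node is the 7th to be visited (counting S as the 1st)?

Visit S; enqueue Z, M, P, O → queue [Z, M, P, O]
Visit Z → queue [M, P, O]
Visit M; enqueue T, R, Y, W → queue [P, O, T, R, Y, W]
Visit P; enqueue U, X → queue [O, T, R, Y, W, U, X]
Visit O → queue [T, R, Y, W, U, X]
Visit T → queue [R, Y, W, U, X]
Visit R; enqueue Q, N → queue [Y, W, U, X, Q, N]
Visit Y → queue [W, U, X, Q, N]
Visit W; enqueue V → queue [U, X, Q, N, V]
Visit U → queue [X, Q, N, V]
Visit X → queue [Q, N, V]
Visit Q → queue [N, V]
Visit N → queue [V]
Visit V → queue []

Visit order: S, Z, M, P, O, T, R, Y, W, U, X, Q, N, V

R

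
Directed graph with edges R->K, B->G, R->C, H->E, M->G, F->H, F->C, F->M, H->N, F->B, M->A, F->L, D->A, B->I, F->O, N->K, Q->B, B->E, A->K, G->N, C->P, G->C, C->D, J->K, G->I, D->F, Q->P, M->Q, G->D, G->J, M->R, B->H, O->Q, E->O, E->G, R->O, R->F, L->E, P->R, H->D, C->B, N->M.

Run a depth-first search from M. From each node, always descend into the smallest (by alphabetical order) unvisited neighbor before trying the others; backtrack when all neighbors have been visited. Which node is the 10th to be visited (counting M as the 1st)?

P

Visit M
M → A
A → K
M → G
G → C
C → B
B → E
E → O
O → Q
Q → P
P → R
R → F
F → H
H → D
H → N
F → L
B → I
G → J

Visit order: M, A, K, G, C, B, E, O, Q, P, R, F, H, D, N, L, I, J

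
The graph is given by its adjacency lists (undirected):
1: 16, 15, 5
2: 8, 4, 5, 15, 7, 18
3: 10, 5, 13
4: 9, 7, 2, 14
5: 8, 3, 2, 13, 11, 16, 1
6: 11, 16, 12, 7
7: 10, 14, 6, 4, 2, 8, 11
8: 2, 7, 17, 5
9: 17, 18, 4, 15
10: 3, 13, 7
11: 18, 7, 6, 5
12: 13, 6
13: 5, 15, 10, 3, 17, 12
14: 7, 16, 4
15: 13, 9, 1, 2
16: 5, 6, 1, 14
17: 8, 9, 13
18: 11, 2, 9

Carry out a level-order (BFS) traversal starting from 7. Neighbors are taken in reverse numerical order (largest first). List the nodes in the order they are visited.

Visit 7; enqueue 14, 11, 10, 8, 6, 4, 2 → queue [14, 11, 10, 8, 6, 4, 2]
Visit 14; enqueue 16 → queue [11, 10, 8, 6, 4, 2, 16]
Visit 11; enqueue 18, 5 → queue [10, 8, 6, 4, 2, 16, 18, 5]
Visit 10; enqueue 13, 3 → queue [8, 6, 4, 2, 16, 18, 5, 13, 3]
Visit 8; enqueue 17 → queue [6, 4, 2, 16, 18, 5, 13, 3, 17]
Visit 6; enqueue 12 → queue [4, 2, 16, 18, 5, 13, 3, 17, 12]
Visit 4; enqueue 9 → queue [2, 16, 18, 5, 13, 3, 17, 12, 9]
Visit 2; enqueue 15 → queue [16, 18, 5, 13, 3, 17, 12, 9, 15]
Visit 16; enqueue 1 → queue [18, 5, 13, 3, 17, 12, 9, 15, 1]
Visit 18 → queue [5, 13, 3, 17, 12, 9, 15, 1]
Visit 5 → queue [13, 3, 17, 12, 9, 15, 1]
Visit 13 → queue [3, 17, 12, 9, 15, 1]
Visit 3 → queue [17, 12, 9, 15, 1]
Visit 17 → queue [12, 9, 15, 1]
Visit 12 → queue [9, 15, 1]
Visit 9 → queue [15, 1]
Visit 15 → queue [1]
Visit 1 → queue []

7 -> 14 -> 11 -> 10 -> 8 -> 6 -> 4 -> 2 -> 16 -> 18 -> 5 -> 13 -> 3 -> 17 -> 12 -> 9 -> 15 -> 1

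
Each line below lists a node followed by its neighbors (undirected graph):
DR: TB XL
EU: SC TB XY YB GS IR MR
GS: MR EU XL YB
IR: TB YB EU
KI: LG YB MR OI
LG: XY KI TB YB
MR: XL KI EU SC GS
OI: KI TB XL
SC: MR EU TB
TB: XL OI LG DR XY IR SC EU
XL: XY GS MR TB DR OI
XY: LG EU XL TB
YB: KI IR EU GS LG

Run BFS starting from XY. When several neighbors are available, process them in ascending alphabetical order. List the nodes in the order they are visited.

Visit XY; enqueue EU, LG, TB, XL → queue [EU, LG, TB, XL]
Visit EU; enqueue GS, IR, MR, SC, YB → queue [LG, TB, XL, GS, IR, MR, SC, YB]
Visit LG; enqueue KI → queue [TB, XL, GS, IR, MR, SC, YB, KI]
Visit TB; enqueue DR, OI → queue [XL, GS, IR, MR, SC, YB, KI, DR, OI]
Visit XL → queue [GS, IR, MR, SC, YB, KI, DR, OI]
Visit GS → queue [IR, MR, SC, YB, KI, DR, OI]
Visit IR → queue [MR, SC, YB, KI, DR, OI]
Visit MR → queue [SC, YB, KI, DR, OI]
Visit SC → queue [YB, KI, DR, OI]
Visit YB → queue [KI, DR, OI]
Visit KI → queue [DR, OI]
Visit DR → queue [OI]
Visit OI → queue []

XY, EU, LG, TB, XL, GS, IR, MR, SC, YB, KI, DR, OI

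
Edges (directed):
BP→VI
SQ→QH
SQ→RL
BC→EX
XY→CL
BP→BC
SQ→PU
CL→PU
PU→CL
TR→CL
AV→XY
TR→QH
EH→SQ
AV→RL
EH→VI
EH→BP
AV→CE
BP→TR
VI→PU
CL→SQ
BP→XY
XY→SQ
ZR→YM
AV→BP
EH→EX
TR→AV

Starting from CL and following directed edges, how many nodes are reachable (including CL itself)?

BFS from CL visits: CL, PU, SQ, QH, RL
Reachable nodes: 5 of 16 total.

5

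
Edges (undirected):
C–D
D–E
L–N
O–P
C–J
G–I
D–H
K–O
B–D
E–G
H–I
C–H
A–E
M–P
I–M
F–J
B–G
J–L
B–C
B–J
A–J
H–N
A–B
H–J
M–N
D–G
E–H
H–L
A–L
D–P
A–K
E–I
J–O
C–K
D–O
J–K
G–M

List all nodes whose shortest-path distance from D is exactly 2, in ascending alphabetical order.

A, I, J, K, L, M, N

Level 0: D
Level 1: B, C, E, G, H, O, P
Level 2: A, I, J, K, L, M, N
Level 3: F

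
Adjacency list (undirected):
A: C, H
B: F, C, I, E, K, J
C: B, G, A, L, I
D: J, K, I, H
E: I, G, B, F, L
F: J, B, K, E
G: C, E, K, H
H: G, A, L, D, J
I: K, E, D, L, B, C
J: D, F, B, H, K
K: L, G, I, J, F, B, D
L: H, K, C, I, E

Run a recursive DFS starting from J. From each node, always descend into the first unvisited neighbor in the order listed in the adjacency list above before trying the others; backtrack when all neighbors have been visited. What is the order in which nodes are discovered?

Visit J
J → D
D → K
K → L
L → H
H → G
G → C
C → B
B → F
F → E
E → I
C → A

J, D, K, L, H, G, C, B, F, E, I, A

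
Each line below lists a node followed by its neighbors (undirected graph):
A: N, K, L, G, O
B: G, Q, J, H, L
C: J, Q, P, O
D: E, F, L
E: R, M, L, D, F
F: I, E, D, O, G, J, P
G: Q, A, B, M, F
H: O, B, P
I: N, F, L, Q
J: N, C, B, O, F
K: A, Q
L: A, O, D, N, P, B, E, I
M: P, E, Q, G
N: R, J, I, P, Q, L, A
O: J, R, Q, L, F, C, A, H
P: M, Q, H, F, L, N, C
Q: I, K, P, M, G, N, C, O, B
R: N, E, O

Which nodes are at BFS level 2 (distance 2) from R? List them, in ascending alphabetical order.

Level 0: R
Level 1: E, N, O
Level 2: A, C, D, F, H, I, J, L, M, P, Q
Level 3: B, G, K

A, C, D, F, H, I, J, L, M, P, Q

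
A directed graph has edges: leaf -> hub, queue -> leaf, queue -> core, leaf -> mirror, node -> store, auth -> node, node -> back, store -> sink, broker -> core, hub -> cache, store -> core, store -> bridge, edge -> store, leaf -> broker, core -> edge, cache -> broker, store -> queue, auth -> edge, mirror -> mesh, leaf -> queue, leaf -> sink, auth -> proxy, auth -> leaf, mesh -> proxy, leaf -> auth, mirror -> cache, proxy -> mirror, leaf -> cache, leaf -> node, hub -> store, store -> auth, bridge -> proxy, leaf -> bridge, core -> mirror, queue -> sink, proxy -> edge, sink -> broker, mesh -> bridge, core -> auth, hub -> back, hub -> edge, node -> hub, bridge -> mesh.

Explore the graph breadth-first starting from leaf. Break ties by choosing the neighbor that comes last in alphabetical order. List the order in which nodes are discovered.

Visit leaf; enqueue sink, queue, node, mirror, hub, cache, broker, bridge, auth → queue [sink, queue, node, mirror, hub, cache, broker, bridge, auth]
Visit sink → queue [queue, node, mirror, hub, cache, broker, bridge, auth]
Visit queue; enqueue core → queue [node, mirror, hub, cache, broker, bridge, auth, core]
Visit node; enqueue store, back → queue [mirror, hub, cache, broker, bridge, auth, core, store, back]
Visit mirror; enqueue mesh → queue [hub, cache, broker, bridge, auth, core, store, back, mesh]
Visit hub; enqueue edge → queue [cache, broker, bridge, auth, core, store, back, mesh, edge]
Visit cache → queue [broker, bridge, auth, core, store, back, mesh, edge]
Visit broker → queue [bridge, auth, core, store, back, mesh, edge]
Visit bridge; enqueue proxy → queue [auth, core, store, back, mesh, edge, proxy]
Visit auth → queue [core, store, back, mesh, edge, proxy]
Visit core → queue [store, back, mesh, edge, proxy]
Visit store → queue [back, mesh, edge, proxy]
Visit back → queue [mesh, edge, proxy]
Visit mesh → queue [edge, proxy]
Visit edge → queue [proxy]
Visit proxy → queue []

leaf, sink, queue, node, mirror, hub, cache, broker, bridge, auth, core, store, back, mesh, edge, proxy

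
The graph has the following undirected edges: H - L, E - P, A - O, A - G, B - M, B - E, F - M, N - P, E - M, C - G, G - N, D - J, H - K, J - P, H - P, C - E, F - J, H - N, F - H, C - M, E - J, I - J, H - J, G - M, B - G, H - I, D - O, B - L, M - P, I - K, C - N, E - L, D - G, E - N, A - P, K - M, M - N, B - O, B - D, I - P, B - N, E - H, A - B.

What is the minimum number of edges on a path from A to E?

Level 0: A
Level 1: B, G, O, P
Level 2: C, D, E, H, I, J, L, M, N
Level 3: F, K
E first appears at level 2.

2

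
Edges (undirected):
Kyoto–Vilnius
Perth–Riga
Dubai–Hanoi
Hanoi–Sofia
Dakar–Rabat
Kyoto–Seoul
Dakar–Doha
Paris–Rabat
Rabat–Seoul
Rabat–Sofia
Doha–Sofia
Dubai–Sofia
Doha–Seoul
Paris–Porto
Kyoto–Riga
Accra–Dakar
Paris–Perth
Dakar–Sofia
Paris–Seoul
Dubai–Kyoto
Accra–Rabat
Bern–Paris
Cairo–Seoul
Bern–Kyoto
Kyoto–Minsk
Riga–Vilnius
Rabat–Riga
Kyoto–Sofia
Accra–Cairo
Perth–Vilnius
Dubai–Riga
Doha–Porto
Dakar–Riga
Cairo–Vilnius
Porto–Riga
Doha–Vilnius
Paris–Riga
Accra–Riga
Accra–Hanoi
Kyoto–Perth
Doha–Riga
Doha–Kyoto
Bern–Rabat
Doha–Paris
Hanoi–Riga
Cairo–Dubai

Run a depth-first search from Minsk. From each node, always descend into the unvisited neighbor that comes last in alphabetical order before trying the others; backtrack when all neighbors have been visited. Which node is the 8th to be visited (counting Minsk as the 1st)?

Visit Minsk
Minsk → Kyoto
Kyoto → Vilnius
Vilnius → Riga
Riga → Rabat
Rabat → Sofia
Sofia → Hanoi
Hanoi → Dubai
Dubai → Cairo
Cairo → Seoul
Seoul → Paris
Paris → Porto
Porto → Doha
Doha → Dakar
Dakar → Accra
Paris → Perth
Paris → Bern

Visit order: Minsk, Kyoto, Vilnius, Riga, Rabat, Sofia, Hanoi, Dubai, Cairo, Seoul, Paris, Porto, Doha, Dakar, Accra, Perth, Bern

Dubai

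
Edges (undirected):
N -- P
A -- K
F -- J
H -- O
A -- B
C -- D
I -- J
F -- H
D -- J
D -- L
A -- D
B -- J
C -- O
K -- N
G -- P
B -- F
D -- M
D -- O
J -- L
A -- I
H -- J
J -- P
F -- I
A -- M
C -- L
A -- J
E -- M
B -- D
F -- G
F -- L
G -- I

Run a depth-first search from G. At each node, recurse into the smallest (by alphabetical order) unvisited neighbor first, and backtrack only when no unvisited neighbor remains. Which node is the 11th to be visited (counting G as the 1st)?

Visit G
G → F
F → B
B → A
A → D
D → C
C → L
L → J
J → H
H → O
J → I
J → P
P → N
N → K
D → M
M → E

Visit order: G, F, B, A, D, C, L, J, H, O, I, P, N, K, M, E

I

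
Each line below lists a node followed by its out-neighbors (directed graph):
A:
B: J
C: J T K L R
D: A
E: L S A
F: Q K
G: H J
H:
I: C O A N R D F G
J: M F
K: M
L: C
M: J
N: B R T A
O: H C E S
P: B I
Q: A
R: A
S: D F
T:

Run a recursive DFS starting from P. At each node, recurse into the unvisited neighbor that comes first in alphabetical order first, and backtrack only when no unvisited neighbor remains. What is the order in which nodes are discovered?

P, B, J, F, K, M, Q, A, I, C, L, R, T, D, G, H, N, O, E, S

Visit P
P → B
B → J
J → F
F → K
K → M
F → Q
Q → A
P → I
I → C
C → L
C → R
C → T
I → D
I → G
G → H
I → N
I → O
O → E
E → S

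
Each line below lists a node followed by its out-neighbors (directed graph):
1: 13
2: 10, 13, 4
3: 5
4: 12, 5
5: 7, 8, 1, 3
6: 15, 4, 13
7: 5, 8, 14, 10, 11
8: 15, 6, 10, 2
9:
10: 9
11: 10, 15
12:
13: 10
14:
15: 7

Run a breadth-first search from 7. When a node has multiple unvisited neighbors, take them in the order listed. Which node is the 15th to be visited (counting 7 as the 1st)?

12

Visit 7; enqueue 5, 8, 14, 10, 11 → queue [5, 8, 14, 10, 11]
Visit 5; enqueue 1, 3 → queue [8, 14, 10, 11, 1, 3]
Visit 8; enqueue 15, 6, 2 → queue [14, 10, 11, 1, 3, 15, 6, 2]
Visit 14 → queue [10, 11, 1, 3, 15, 6, 2]
Visit 10; enqueue 9 → queue [11, 1, 3, 15, 6, 2, 9]
Visit 11 → queue [1, 3, 15, 6, 2, 9]
Visit 1; enqueue 13 → queue [3, 15, 6, 2, 9, 13]
Visit 3 → queue [15, 6, 2, 9, 13]
Visit 15 → queue [6, 2, 9, 13]
Visit 6; enqueue 4 → queue [2, 9, 13, 4]
Visit 2 → queue [9, 13, 4]
Visit 9 → queue [13, 4]
Visit 13 → queue [4]
Visit 4; enqueue 12 → queue [12]
Visit 12 → queue []

Visit order: 7, 5, 8, 14, 10, 11, 1, 3, 15, 6, 2, 9, 13, 4, 12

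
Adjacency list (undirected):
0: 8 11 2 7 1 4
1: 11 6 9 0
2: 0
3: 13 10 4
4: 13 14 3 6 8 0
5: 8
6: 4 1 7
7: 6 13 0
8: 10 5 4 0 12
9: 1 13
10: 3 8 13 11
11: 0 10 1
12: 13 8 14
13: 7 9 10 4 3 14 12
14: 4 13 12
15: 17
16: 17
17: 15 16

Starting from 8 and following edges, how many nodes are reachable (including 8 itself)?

BFS from 8 visits: 8, 10, 5, 4, 0, 12, 3, 13, 11, 14, 6, 2, 7, 1, 9
Reachable nodes: 15 of 18 total.

15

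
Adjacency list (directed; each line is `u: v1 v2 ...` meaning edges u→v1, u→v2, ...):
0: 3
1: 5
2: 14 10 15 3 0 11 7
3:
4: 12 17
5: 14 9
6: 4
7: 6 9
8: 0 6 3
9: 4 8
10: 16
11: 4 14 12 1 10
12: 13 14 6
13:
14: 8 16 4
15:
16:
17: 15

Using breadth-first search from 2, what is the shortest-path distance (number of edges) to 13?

3

Level 0: 2
Level 1: 0, 3, 7, 10, 11, 14, 15
Level 2: 1, 4, 6, 8, 9, 12, 16
Level 3: 5, 13, 17
13 first appears at level 3.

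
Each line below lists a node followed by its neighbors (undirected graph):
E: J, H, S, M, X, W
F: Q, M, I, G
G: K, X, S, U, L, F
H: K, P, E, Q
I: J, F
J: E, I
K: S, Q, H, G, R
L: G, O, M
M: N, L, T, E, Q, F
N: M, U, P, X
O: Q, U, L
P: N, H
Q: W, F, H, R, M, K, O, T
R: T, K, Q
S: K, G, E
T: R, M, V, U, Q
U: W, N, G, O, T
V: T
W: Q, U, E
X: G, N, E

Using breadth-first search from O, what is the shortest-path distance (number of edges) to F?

Level 0: O
Level 1: L, Q, U
Level 2: F, G, H, K, M, N, R, T, W
Level 3: E, I, P, S, V, X
Level 4: J
F first appears at level 2.

2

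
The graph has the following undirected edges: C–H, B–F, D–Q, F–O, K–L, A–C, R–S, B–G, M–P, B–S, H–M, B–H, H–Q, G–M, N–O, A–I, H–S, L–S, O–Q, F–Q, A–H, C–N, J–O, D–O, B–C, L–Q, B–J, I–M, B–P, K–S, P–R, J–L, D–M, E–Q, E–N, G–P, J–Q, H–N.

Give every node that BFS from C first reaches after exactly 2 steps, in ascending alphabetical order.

E, F, G, I, J, M, O, P, Q, S

Level 0: C
Level 1: A, B, H, N
Level 2: E, F, G, I, J, M, O, P, Q, S
Level 3: D, K, L, R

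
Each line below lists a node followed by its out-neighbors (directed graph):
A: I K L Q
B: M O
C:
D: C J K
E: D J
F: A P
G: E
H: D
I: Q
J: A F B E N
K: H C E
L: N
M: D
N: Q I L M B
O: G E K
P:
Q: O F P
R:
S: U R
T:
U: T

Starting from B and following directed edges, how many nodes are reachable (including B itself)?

17

BFS from B visits: B, M, O, D, G, E, K, C, J, H, A, F, N, I, L, Q, P
Reachable nodes: 17 of 21 total.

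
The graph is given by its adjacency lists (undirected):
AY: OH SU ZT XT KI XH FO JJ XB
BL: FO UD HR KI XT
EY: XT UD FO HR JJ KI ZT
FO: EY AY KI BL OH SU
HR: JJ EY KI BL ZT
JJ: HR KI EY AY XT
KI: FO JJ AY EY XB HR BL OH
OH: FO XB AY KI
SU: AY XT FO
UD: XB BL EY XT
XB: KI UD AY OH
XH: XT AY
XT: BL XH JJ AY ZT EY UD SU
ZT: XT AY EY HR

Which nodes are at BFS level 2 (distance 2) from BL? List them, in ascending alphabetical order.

AY, EY, JJ, OH, SU, XB, XH, ZT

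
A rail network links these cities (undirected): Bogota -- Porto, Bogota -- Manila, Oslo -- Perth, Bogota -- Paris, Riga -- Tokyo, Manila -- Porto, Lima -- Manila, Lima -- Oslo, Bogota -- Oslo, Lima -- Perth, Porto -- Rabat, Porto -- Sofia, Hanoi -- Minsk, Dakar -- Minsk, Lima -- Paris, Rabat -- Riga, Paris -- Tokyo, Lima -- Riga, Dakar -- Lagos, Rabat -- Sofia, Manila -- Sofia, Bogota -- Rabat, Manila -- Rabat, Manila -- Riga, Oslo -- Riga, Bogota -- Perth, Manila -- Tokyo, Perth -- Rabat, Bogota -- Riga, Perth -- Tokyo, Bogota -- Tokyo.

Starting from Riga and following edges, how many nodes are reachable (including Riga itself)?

BFS from Riga visits: Riga, Bogota, Lima, Manila, Oslo, Rabat, Tokyo, Paris, Perth, Porto, Sofia
Reachable nodes: 11 of 15 total.

11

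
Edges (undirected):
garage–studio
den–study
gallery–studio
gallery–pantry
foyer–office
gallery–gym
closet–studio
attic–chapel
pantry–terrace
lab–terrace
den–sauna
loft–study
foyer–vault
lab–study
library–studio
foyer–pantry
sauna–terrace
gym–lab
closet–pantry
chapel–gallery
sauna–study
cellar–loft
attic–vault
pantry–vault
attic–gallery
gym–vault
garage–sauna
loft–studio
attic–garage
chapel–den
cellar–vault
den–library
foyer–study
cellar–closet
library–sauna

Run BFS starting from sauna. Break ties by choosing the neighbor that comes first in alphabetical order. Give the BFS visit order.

sauna, den, garage, library, study, terrace, chapel, attic, studio, foyer, lab, loft, pantry, gallery, vault, closet, office, gym, cellar

Visit sauna; enqueue den, garage, library, study, terrace → queue [den, garage, library, study, terrace]
Visit den; enqueue chapel → queue [garage, library, study, terrace, chapel]
Visit garage; enqueue attic, studio → queue [library, study, terrace, chapel, attic, studio]
Visit library → queue [study, terrace, chapel, attic, studio]
Visit study; enqueue foyer, lab, loft → queue [terrace, chapel, attic, studio, foyer, lab, loft]
Visit terrace; enqueue pantry → queue [chapel, attic, studio, foyer, lab, loft, pantry]
Visit chapel; enqueue gallery → queue [attic, studio, foyer, lab, loft, pantry, gallery]
Visit attic; enqueue vault → queue [studio, foyer, lab, loft, pantry, gallery, vault]
Visit studio; enqueue closet → queue [foyer, lab, loft, pantry, gallery, vault, closet]
Visit foyer; enqueue office → queue [lab, loft, pantry, gallery, vault, closet, office]
Visit lab; enqueue gym → queue [loft, pantry, gallery, vault, closet, office, gym]
Visit loft; enqueue cellar → queue [pantry, gallery, vault, closet, office, gym, cellar]
Visit pantry → queue [gallery, vault, closet, office, gym, cellar]
Visit gallery → queue [vault, closet, office, gym, cellar]
Visit vault → queue [closet, office, gym, cellar]
Visit closet → queue [office, gym, cellar]
Visit office → queue [gym, cellar]
Visit gym → queue [cellar]
Visit cellar → queue []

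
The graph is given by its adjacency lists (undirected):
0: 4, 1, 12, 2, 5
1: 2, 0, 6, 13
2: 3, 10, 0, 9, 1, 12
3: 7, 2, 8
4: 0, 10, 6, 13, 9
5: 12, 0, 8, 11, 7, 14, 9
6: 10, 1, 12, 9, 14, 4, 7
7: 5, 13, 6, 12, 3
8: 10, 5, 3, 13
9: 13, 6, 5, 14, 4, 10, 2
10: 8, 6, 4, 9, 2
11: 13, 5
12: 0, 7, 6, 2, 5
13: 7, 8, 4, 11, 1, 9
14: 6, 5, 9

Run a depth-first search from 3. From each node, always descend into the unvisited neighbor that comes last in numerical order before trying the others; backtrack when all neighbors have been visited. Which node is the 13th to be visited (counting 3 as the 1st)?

1

Visit 3
3 → 8
8 → 13
13 → 11
11 → 5
5 → 14
14 → 9
9 → 10
10 → 6
6 → 12
12 → 7
12 → 2
2 → 1
1 → 0
0 → 4

Visit order: 3, 8, 13, 11, 5, 14, 9, 10, 6, 12, 7, 2, 1, 0, 4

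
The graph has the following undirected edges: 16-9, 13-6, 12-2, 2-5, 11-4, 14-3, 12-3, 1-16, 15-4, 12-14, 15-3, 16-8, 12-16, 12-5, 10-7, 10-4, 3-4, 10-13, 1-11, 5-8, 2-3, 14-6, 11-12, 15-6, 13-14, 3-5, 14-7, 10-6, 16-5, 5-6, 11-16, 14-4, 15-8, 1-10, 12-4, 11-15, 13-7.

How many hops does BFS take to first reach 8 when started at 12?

2

Level 0: 12
Level 1: 2, 3, 4, 5, 11, 14, 16
Level 2: 1, 6, 7, 8, 9, 10, 13, 15
8 first appears at level 2.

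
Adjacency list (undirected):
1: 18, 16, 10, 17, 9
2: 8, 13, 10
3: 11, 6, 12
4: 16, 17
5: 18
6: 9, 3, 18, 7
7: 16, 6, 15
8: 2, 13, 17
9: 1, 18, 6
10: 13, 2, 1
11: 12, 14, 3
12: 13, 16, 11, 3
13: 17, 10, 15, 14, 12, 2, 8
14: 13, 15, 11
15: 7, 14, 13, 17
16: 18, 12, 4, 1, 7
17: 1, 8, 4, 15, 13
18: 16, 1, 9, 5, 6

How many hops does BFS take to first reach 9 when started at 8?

3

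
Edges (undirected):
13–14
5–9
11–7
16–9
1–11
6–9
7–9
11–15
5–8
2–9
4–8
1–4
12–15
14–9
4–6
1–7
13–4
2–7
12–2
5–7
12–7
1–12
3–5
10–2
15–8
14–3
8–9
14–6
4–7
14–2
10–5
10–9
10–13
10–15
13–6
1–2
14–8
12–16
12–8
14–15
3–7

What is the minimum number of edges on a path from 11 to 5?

Level 0: 11
Level 1: 1, 7, 15
Level 2: 2, 3, 4, 5, 8, 9, 10, 12, 14
Level 3: 6, 13, 16
5 first appears at level 2.

2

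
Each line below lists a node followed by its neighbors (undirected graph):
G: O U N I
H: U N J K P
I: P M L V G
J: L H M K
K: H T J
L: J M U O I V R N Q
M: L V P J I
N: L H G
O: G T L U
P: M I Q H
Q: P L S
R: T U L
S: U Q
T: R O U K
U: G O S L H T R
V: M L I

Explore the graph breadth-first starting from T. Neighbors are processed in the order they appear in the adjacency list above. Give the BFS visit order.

T → R → O → U → K → L → G → S → H → J → M → I → V → N → Q → P

Visit T; enqueue R, O, U, K → queue [R, O, U, K]
Visit R; enqueue L → queue [O, U, K, L]
Visit O; enqueue G → queue [U, K, L, G]
Visit U; enqueue S, H → queue [K, L, G, S, H]
Visit K; enqueue J → queue [L, G, S, H, J]
Visit L; enqueue M, I, V, N, Q → queue [G, S, H, J, M, I, V, N, Q]
Visit G → queue [S, H, J, M, I, V, N, Q]
Visit S → queue [H, J, M, I, V, N, Q]
Visit H; enqueue P → queue [J, M, I, V, N, Q, P]
Visit J → queue [M, I, V, N, Q, P]
Visit M → queue [I, V, N, Q, P]
Visit I → queue [V, N, Q, P]
Visit V → queue [N, Q, P]
Visit N → queue [Q, P]
Visit Q → queue [P]
Visit P → queue []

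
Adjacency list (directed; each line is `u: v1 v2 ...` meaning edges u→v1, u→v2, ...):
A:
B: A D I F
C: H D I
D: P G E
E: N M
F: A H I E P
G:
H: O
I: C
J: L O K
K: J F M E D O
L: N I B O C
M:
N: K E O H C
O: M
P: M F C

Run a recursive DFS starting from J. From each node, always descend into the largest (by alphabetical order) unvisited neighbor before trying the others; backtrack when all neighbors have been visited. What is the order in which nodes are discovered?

Visit J
J → O
O → M
J → L
L → N
N → K
K → F
F → P
P → C
C → I
C → H
C → D
D → G
D → E
F → A
L → B

J, O, M, L, N, K, F, P, C, I, H, D, G, E, A, B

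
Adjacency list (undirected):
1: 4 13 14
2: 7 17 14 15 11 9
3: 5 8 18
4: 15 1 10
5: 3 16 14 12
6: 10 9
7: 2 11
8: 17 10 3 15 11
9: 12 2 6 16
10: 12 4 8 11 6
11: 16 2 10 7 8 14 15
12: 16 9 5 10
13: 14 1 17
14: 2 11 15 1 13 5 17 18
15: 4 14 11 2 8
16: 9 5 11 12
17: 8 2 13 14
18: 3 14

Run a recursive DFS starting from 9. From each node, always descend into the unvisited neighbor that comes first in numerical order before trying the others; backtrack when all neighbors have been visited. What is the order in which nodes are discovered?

9, 2, 7, 11, 8, 3, 5, 12, 10, 4, 1, 13, 14, 15, 17, 18, 6, 16

Visit 9
9 → 2
2 → 7
7 → 11
11 → 8
8 → 3
3 → 5
5 → 12
12 → 10
10 → 4
4 → 1
1 → 13
13 → 14
14 → 15
14 → 17
14 → 18
10 → 6
12 → 16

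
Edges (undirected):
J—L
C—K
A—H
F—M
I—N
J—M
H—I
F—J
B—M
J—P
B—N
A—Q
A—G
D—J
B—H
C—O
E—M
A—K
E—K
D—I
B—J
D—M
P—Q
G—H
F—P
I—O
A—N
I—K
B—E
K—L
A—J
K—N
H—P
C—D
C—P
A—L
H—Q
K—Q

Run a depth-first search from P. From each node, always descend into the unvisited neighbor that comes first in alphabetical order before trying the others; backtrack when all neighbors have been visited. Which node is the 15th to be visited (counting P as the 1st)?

Visit P
P → C
C → D
D → I
I → H
H → A
A → G
A → J
J → B
B → E
E → K
K → L
K → N
K → Q
E → M
M → F
I → O

Visit order: P, C, D, I, H, A, G, J, B, E, K, L, N, Q, M, F, O

M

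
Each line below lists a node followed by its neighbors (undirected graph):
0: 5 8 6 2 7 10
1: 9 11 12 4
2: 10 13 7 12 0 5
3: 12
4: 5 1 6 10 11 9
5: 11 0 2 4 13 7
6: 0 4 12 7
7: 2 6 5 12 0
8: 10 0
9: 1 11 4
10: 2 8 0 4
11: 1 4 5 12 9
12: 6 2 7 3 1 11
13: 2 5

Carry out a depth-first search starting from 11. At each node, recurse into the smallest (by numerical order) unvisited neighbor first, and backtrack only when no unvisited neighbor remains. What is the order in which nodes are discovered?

11 1 4 5 0 2 7 6 12 3 10 8 13 9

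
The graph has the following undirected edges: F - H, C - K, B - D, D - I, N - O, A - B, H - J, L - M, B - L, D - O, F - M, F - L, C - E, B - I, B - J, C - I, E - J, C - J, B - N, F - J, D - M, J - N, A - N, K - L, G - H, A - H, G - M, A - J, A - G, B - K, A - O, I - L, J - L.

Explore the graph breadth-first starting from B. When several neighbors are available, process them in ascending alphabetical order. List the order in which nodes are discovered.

Visit B; enqueue A, D, I, J, K, L, N → queue [A, D, I, J, K, L, N]
Visit A; enqueue G, H, O → queue [D, I, J, K, L, N, G, H, O]
Visit D; enqueue M → queue [I, J, K, L, N, G, H, O, M]
Visit I; enqueue C → queue [J, K, L, N, G, H, O, M, C]
Visit J; enqueue E, F → queue [K, L, N, G, H, O, M, C, E, F]
Visit K → queue [L, N, G, H, O, M, C, E, F]
Visit L → queue [N, G, H, O, M, C, E, F]
Visit N → queue [G, H, O, M, C, E, F]
Visit G → queue [H, O, M, C, E, F]
Visit H → queue [O, M, C, E, F]
Visit O → queue [M, C, E, F]
Visit M → queue [C, E, F]
Visit C → queue [E, F]
Visit E → queue [F]
Visit F → queue []

B, A, D, I, J, K, L, N, G, H, O, M, C, E, F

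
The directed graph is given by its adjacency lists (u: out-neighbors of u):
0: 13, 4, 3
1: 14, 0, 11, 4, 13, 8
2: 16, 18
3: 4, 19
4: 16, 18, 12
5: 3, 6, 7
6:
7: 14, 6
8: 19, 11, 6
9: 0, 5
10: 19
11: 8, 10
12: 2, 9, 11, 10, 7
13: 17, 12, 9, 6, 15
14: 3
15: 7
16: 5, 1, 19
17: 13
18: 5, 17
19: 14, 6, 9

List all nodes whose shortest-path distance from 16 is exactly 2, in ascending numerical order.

Level 0: 16
Level 1: 1, 5, 19
Level 2: 0, 3, 4, 6, 7, 8, 9, 11, 13, 14
Level 3: 10, 12, 15, 17, 18
Level 4: 2

0, 3, 4, 6, 7, 8, 9, 11, 13, 14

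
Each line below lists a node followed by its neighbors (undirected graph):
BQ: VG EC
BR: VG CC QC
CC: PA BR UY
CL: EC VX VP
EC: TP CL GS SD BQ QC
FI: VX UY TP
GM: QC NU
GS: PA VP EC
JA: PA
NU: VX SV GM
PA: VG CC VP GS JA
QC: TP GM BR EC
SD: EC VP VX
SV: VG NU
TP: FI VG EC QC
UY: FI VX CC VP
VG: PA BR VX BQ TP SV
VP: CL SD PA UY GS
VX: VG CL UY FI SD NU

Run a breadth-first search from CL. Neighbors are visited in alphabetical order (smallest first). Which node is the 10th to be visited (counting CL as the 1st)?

Visit CL; enqueue EC, VP, VX → queue [EC, VP, VX]
Visit EC; enqueue BQ, GS, QC, SD, TP → queue [VP, VX, BQ, GS, QC, SD, TP]
Visit VP; enqueue PA, UY → queue [VX, BQ, GS, QC, SD, TP, PA, UY]
Visit VX; enqueue FI, NU, VG → queue [BQ, GS, QC, SD, TP, PA, UY, FI, NU, VG]
Visit BQ → queue [GS, QC, SD, TP, PA, UY, FI, NU, VG]
Visit GS → queue [QC, SD, TP, PA, UY, FI, NU, VG]
Visit QC; enqueue BR, GM → queue [SD, TP, PA, UY, FI, NU, VG, BR, GM]
Visit SD → queue [TP, PA, UY, FI, NU, VG, BR, GM]
Visit TP → queue [PA, UY, FI, NU, VG, BR, GM]
Visit PA; enqueue CC, JA → queue [UY, FI, NU, VG, BR, GM, CC, JA]
Visit UY → queue [FI, NU, VG, BR, GM, CC, JA]
Visit FI → queue [NU, VG, BR, GM, CC, JA]
Visit NU; enqueue SV → queue [VG, BR, GM, CC, JA, SV]
Visit VG → queue [BR, GM, CC, JA, SV]
Visit BR → queue [GM, CC, JA, SV]
Visit GM → queue [CC, JA, SV]
Visit CC → queue [JA, SV]
Visit JA → queue [SV]
Visit SV → queue []

Visit order: CL, EC, VP, VX, BQ, GS, QC, SD, TP, PA, UY, FI, NU, VG, BR, GM, CC, JA, SV

PA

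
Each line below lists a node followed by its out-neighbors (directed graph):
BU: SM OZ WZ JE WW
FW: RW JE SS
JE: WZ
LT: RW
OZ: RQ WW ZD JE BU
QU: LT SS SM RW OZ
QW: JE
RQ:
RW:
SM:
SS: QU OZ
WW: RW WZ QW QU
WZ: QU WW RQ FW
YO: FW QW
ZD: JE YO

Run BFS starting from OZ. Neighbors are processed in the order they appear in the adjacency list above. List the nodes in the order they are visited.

Visit OZ; enqueue RQ, WW, ZD, JE, BU → queue [RQ, WW, ZD, JE, BU]
Visit RQ → queue [WW, ZD, JE, BU]
Visit WW; enqueue RW, WZ, QW, QU → queue [ZD, JE, BU, RW, WZ, QW, QU]
Visit ZD; enqueue YO → queue [JE, BU, RW, WZ, QW, QU, YO]
Visit JE → queue [BU, RW, WZ, QW, QU, YO]
Visit BU; enqueue SM → queue [RW, WZ, QW, QU, YO, SM]
Visit RW → queue [WZ, QW, QU, YO, SM]
Visit WZ; enqueue FW → queue [QW, QU, YO, SM, FW]
Visit QW → queue [QU, YO, SM, FW]
Visit QU; enqueue LT, SS → queue [YO, SM, FW, LT, SS]
Visit YO → queue [SM, FW, LT, SS]
Visit SM → queue [FW, LT, SS]
Visit FW → queue [LT, SS]
Visit LT → queue [SS]
Visit SS → queue []

OZ RQ WW ZD JE BU RW WZ QW QU YO SM FW LT SS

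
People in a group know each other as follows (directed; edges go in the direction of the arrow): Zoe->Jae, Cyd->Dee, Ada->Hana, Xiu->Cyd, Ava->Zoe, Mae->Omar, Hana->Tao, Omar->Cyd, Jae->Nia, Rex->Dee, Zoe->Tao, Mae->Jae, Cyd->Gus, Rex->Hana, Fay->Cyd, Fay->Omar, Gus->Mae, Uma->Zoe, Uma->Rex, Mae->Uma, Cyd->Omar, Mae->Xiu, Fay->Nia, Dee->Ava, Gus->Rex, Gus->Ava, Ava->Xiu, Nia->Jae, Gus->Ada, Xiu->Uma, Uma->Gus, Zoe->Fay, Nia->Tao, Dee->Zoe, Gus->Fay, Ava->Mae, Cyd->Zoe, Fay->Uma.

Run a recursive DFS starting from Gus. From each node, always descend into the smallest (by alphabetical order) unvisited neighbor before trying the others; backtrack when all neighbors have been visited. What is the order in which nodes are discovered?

Visit Gus
Gus → Ada
Ada → Hana
Hana → Tao
Gus → Ava
Ava → Mae
Mae → Jae
Jae → Nia
Mae → Omar
Omar → Cyd
Cyd → Dee
Dee → Zoe
Zoe → Fay
Fay → Uma
Uma → Rex
Mae → Xiu

Gus, Ada, Hana, Tao, Ava, Mae, Jae, Nia, Omar, Cyd, Dee, Zoe, Fay, Uma, Rex, Xiu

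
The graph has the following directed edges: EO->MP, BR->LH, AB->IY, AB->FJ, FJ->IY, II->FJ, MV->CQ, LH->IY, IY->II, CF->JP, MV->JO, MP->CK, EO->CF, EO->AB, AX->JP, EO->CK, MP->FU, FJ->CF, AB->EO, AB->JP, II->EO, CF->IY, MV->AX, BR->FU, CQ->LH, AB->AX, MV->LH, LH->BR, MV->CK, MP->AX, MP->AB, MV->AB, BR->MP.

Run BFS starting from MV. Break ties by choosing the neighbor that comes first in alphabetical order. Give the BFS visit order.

Visit MV; enqueue AB, AX, CK, CQ, JO, LH → queue [AB, AX, CK, CQ, JO, LH]
Visit AB; enqueue EO, FJ, IY, JP → queue [AX, CK, CQ, JO, LH, EO, FJ, IY, JP]
Visit AX → queue [CK, CQ, JO, LH, EO, FJ, IY, JP]
Visit CK → queue [CQ, JO, LH, EO, FJ, IY, JP]
Visit CQ → queue [JO, LH, EO, FJ, IY, JP]
Visit JO → queue [LH, EO, FJ, IY, JP]
Visit LH; enqueue BR → queue [EO, FJ, IY, JP, BR]
Visit EO; enqueue CF, MP → queue [FJ, IY, JP, BR, CF, MP]
Visit FJ → queue [IY, JP, BR, CF, MP]
Visit IY; enqueue II → queue [JP, BR, CF, MP, II]
Visit JP → queue [BR, CF, MP, II]
Visit BR; enqueue FU → queue [CF, MP, II, FU]
Visit CF → queue [MP, II, FU]
Visit MP → queue [II, FU]
Visit II → queue [FU]
Visit FU → queue []

MV -> AB -> AX -> CK -> CQ -> JO -> LH -> EO -> FJ -> IY -> JP -> BR -> CF -> MP -> II -> FU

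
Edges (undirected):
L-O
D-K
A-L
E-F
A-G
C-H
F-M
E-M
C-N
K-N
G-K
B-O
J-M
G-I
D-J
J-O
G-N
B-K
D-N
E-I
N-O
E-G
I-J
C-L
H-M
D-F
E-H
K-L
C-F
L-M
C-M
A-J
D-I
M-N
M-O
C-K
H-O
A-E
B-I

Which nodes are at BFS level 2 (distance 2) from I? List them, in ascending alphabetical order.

A, F, H, K, M, N, O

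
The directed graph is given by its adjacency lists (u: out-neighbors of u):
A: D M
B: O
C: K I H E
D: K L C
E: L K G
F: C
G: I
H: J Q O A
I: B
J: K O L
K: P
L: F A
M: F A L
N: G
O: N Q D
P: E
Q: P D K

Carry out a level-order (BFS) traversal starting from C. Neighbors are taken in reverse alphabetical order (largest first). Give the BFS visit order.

Visit C; enqueue K, I, H, E → queue [K, I, H, E]
Visit K; enqueue P → queue [I, H, E, P]
Visit I; enqueue B → queue [H, E, P, B]
Visit H; enqueue Q, O, J, A → queue [E, P, B, Q, O, J, A]
Visit E; enqueue L, G → queue [P, B, Q, O, J, A, L, G]
Visit P → queue [B, Q, O, J, A, L, G]
Visit B → queue [Q, O, J, A, L, G]
Visit Q; enqueue D → queue [O, J, A, L, G, D]
Visit O; enqueue N → queue [J, A, L, G, D, N]
Visit J → queue [A, L, G, D, N]
Visit A; enqueue M → queue [L, G, D, N, M]
Visit L; enqueue F → queue [G, D, N, M, F]
Visit G → queue [D, N, M, F]
Visit D → queue [N, M, F]
Visit N → queue [M, F]
Visit M → queue [F]
Visit F → queue []

C -> K -> I -> H -> E -> P -> B -> Q -> O -> J -> A -> L -> G -> D -> N -> M -> F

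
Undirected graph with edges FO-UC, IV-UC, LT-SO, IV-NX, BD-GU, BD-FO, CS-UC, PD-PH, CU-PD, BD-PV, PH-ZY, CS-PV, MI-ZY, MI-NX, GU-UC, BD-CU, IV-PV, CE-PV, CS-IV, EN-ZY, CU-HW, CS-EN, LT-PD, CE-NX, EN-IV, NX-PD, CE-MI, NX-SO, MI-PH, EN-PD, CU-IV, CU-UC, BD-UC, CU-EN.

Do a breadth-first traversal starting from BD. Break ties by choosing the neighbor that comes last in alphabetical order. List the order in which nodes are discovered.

BD, UC, PV, GU, FO, CU, IV, CS, CE, PD, HW, EN, NX, MI, PH, LT, ZY, SO

Visit BD; enqueue UC, PV, GU, FO, CU → queue [UC, PV, GU, FO, CU]
Visit UC; enqueue IV, CS → queue [PV, GU, FO, CU, IV, CS]
Visit PV; enqueue CE → queue [GU, FO, CU, IV, CS, CE]
Visit GU → queue [FO, CU, IV, CS, CE]
Visit FO → queue [CU, IV, CS, CE]
Visit CU; enqueue PD, HW, EN → queue [IV, CS, CE, PD, HW, EN]
Visit IV; enqueue NX → queue [CS, CE, PD, HW, EN, NX]
Visit CS → queue [CE, PD, HW, EN, NX]
Visit CE; enqueue MI → queue [PD, HW, EN, NX, MI]
Visit PD; enqueue PH, LT → queue [HW, EN, NX, MI, PH, LT]
Visit HW → queue [EN, NX, MI, PH, LT]
Visit EN; enqueue ZY → queue [NX, MI, PH, LT, ZY]
Visit NX; enqueue SO → queue [MI, PH, LT, ZY, SO]
Visit MI → queue [PH, LT, ZY, SO]
Visit PH → queue [LT, ZY, SO]
Visit LT → queue [ZY, SO]
Visit ZY → queue [SO]
Visit SO → queue []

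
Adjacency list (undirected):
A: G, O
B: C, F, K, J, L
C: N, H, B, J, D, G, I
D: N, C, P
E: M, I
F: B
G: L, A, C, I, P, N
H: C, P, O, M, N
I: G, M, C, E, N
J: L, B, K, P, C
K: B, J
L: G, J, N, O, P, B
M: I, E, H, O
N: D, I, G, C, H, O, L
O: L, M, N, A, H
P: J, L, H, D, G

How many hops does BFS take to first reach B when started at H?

Level 0: H
Level 1: C, M, N, O, P
Level 2: A, B, D, E, G, I, J, L
Level 3: F, K
B first appears at level 2.

2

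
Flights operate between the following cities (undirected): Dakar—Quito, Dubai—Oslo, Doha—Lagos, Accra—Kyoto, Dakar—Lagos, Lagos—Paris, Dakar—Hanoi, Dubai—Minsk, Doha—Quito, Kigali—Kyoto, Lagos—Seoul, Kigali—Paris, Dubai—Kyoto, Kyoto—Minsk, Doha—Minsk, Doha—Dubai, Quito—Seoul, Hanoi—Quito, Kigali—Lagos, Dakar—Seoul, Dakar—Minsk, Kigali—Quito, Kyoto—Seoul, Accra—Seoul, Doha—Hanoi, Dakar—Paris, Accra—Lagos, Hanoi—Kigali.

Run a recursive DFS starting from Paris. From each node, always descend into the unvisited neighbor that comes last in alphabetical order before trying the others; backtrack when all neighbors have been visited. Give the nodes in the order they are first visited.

Visit Paris
Paris → Lagos
Lagos → Seoul
Seoul → Quito
Quito → Kigali
Kigali → Kyoto
Kyoto → Minsk
Minsk → Dubai
Dubai → Oslo
Dubai → Doha
Doha → Hanoi
Hanoi → Dakar
Kyoto → Accra

Paris -> Lagos -> Seoul -> Quito -> Kigali -> Kyoto -> Minsk -> Dubai -> Oslo -> Doha -> Hanoi -> Dakar -> Accra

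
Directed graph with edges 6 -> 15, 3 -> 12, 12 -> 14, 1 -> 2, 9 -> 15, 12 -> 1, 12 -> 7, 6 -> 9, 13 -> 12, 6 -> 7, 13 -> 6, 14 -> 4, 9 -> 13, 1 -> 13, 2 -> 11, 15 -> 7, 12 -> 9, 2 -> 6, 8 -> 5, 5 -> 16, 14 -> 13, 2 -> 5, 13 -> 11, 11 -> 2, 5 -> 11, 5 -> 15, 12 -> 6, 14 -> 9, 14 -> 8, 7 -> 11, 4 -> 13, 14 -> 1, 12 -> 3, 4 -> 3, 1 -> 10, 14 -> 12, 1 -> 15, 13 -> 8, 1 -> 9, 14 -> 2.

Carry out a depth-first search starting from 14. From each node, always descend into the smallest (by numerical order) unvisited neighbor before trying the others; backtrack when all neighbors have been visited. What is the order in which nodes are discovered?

Visit 14
14 → 1
1 → 2
2 → 5
5 → 11
5 → 15
15 → 7
5 → 16
2 → 6
6 → 9
9 → 13
13 → 8
13 → 12
12 → 3
1 → 10
14 → 4

14 1 2 5 11 15 7 16 6 9 13 8 12 3 10 4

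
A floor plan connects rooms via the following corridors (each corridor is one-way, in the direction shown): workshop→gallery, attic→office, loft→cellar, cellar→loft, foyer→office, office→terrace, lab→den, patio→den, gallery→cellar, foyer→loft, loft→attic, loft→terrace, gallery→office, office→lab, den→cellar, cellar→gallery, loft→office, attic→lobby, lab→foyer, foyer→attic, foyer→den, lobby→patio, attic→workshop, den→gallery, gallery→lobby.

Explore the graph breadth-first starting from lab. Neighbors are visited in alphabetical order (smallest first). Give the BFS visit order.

lab den foyer cellar gallery attic loft office lobby workshop terrace patio

Visit lab; enqueue den, foyer → queue [den, foyer]
Visit den; enqueue cellar, gallery → queue [foyer, cellar, gallery]
Visit foyer; enqueue attic, loft, office → queue [cellar, gallery, attic, loft, office]
Visit cellar → queue [gallery, attic, loft, office]
Visit gallery; enqueue lobby → queue [attic, loft, office, lobby]
Visit attic; enqueue workshop → queue [loft, office, lobby, workshop]
Visit loft; enqueue terrace → queue [office, lobby, workshop, terrace]
Visit office → queue [lobby, workshop, terrace]
Visit lobby; enqueue patio → queue [workshop, terrace, patio]
Visit workshop → queue [terrace, patio]
Visit terrace → queue [patio]
Visit patio → queue []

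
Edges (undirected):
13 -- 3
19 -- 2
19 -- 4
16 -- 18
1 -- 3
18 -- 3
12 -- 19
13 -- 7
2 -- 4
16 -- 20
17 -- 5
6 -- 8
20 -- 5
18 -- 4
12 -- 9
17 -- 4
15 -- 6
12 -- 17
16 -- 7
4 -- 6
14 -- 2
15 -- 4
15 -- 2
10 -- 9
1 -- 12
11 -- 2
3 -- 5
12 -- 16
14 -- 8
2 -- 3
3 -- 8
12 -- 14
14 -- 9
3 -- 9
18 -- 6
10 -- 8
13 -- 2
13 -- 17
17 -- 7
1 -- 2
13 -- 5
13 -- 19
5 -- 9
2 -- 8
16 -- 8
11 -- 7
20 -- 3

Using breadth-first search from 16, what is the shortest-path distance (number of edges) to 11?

Level 0: 16
Level 1: 7, 8, 12, 18, 20
Level 2: 1, 2, 3, 4, 5, 6, 9, 10, 11, 13, 14, 17, 19
Level 3: 15
11 first appears at level 2.

2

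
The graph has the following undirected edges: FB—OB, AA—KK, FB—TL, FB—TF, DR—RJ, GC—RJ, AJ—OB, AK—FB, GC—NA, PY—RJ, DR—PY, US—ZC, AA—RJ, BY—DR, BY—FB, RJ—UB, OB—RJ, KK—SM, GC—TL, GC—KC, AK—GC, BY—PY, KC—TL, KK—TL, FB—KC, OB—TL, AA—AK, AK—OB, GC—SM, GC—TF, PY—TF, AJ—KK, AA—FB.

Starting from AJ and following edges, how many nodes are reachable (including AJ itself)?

17

BFS from AJ visits: AJ, KK, OB, AA, SM, TL, AK, FB, RJ, GC, KC, BY, TF, DR, PY, UB, NA
Reachable nodes: 17 of 19 total.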